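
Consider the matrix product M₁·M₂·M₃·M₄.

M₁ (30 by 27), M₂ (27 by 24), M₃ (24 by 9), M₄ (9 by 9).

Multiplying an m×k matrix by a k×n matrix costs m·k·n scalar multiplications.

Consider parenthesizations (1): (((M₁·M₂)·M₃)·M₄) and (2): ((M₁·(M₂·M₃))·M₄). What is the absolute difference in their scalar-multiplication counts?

12798

Order (1) = (((M₁·M₂)·M₃)·M₄): (M₁·M₂): 30×27 by 27×24 → 30×24, cost 30·27·24 = 19440; ((M₁·M₂)·M₃): 30×24 by 24×9 → 30×9, cost 30·24·9 = 6480; cumulative 25920; (((M₁·M₂)·M₃)·M₄): 30×9 by 9×9 → 30×9, cost 30·9·9 = 2430; cumulative 28350. Total 28350.
Order (2) = ((M₁·(M₂·M₃))·M₄): (M₂·M₃): 27×24 by 24×9 → 27×9, cost 27·24·9 = 5832; (M₁·(M₂·M₃)): 30×27 by 27×9 → 30×9, cost 30·27·9 = 7290; cumulative 13122; ((M₁·(M₂·M₃))·M₄): 30×9 by 9×9 → 30×9, cost 30·9·9 = 2430; cumulative 15552. Total 15552.
Difference: |28350 − 15552| = 12798.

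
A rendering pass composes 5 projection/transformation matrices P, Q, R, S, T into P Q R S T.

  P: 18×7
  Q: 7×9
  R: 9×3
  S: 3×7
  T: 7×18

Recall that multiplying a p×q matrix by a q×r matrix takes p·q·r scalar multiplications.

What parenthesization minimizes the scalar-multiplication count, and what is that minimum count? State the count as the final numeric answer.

1917

Adjacent pairs: PQ = 18·7·9 = 1134; QR = 7·9·3 = 189; RS = 9·3·7 = 189; ST = 3·7·18 = 378.
Length 3: P..R: k=1: 0+189+18·7·3=567; k=2: 1134+0+18·9·3=1620 → min 567 | Q..S: k=2: 0+189+7·9·7=630; k=3: 189+0+7·3·7=336 → min 336 | R..T: k=3: 0+378+9·3·18=864; k=4: 189+0+9·7·18=1323 → min 864.
Length 4: P..S: k=1: 0+336+18·7·7=1218; k=2: 1134+189+18·9·7=2457; k=3: 567+0+18·3·7=945 → min 945 | Q..T: k=2: 0+864+7·9·18=1998; k=3: 189+378+7·3·18=945; k=4: 336+0+7·7·18=1218 → min 945.
Length 5: P..T: k=1: 0+945+18·7·18=3213; k=2: 1134+864+18·9·18=4914; k=3: 567+378+18·3·18=1917; k=4: 945+0+18·7·18=3213 → min 1917.
Optimal parenthesization: ((P (Q R)) (S T)) with cost 1917.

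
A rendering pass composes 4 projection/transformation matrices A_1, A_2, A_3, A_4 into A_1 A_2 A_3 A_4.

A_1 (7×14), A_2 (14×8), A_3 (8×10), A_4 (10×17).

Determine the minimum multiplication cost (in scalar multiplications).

2534

Adjacent pairs: A_1A_2 = 7·14·8 = 784; A_2A_3 = 14·8·10 = 1120; A_3A_4 = 8·10·17 = 1360.
Length 3: A_1..A_3: k=1: 0+1120+7·14·10=2100; k=2: 784+0+7·8·10=1344 → min 1344 | A_2..A_4: k=2: 0+1360+14·8·17=3264; k=3: 1120+0+14·10·17=3500 → min 3264.
Length 4: A_1..A_4: k=1: 0+3264+7·14·17=4930; k=2: 784+1360+7·8·17=3096; k=3: 1344+0+7·10·17=2534 → min 2534.
Optimal order: (((A_1 A_2) A_3) A_4) with cost 2534.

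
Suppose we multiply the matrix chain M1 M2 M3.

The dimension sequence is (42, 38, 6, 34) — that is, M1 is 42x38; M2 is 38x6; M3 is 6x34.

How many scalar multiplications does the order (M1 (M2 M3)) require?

(M2 M3): 38×6 by 6×34 → 38×34, cost 38·6·34 = 7752
(M1 (M2 M3)): 42×38 by 38×34 → 42×34, cost 42·38·34 = 54264; cumulative 62016
Total: 62016 scalar multiplications.

62016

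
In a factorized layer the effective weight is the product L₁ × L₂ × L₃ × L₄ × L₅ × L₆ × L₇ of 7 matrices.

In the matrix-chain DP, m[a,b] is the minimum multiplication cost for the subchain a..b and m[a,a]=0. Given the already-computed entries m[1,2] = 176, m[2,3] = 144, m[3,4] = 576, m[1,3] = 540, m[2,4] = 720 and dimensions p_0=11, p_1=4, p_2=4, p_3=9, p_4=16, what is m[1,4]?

m[1,4] = min over k∈[1,3] of m[1,k]+m[k+1,4]+p_{0}·p_k·p_{4}.
k=1: 0 + 720 + 11·4·16 = 1424; k=2: 176 + 576 + 11·4·16 = 1456; k=3: 540 + 0 + 11·9·16 = 2124.
Minimum: 1424 at k=1.

1424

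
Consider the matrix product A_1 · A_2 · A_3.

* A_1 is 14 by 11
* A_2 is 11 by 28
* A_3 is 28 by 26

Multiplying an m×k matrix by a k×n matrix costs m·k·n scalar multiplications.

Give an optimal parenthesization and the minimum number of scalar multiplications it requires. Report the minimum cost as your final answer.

12012

(A_1 · (A_2 · A_3)): cost 12012.
((A_1 · A_2) · A_3): cost 14504.
Optimal: (A_1 · (A_2 · A_3)) with cost 12012.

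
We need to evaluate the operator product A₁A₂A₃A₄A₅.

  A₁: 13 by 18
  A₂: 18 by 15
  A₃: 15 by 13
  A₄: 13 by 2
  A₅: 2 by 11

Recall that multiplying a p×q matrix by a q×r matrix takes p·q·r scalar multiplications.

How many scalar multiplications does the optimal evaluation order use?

Adjacent pairs: A₁A₂ = 13·18·15 = 3510; A₂A₃ = 18·15·13 = 3510; A₃A₄ = 15·13·2 = 390; A₄A₅ = 13·2·11 = 286.
Length 3: A₁..A₃: k=1: 0+3510+13·18·13=6552; k=2: 3510+0+13·15·13=6045 → min 6045 | A₂..A₄: k=2: 0+390+18·15·2=930; k=3: 3510+0+18·13·2=3978 → min 930 | A₃..A₅: k=3: 0+286+15·13·11=2431; k=4: 390+0+15·2·11=720 → min 720.
Length 4: A₁..A₄: k=1: 0+930+13·18·2=1398; k=2: 3510+390+13·15·2=4290; k=3: 6045+0+13·13·2=6383 → min 1398 | A₂..A₅: k=2: 0+720+18·15·11=3690; k=3: 3510+286+18·13·11=6370; k=4: 930+0+18·2·11=1326 → min 1326.
Length 5: A₁..A₅: k=1: 0+1326+13·18·11=3900; k=2: 3510+720+13·15·11=6375; k=3: 6045+286+13·13·11=8190; k=4: 1398+0+13·2·11=1684 → min 1684.
Optimal order: ((A₁(A₂(A₃A₄)))A₅) with cost 1684.

1684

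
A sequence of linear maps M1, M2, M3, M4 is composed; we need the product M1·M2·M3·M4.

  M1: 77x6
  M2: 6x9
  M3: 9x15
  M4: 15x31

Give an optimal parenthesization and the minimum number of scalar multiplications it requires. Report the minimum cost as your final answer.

Adjacent pairs: M1M2 = 77·6·9 = 4158; M2M3 = 6·9·15 = 810; M3M4 = 9·15·31 = 4185.
Length 3: M1..M3: k=1: 0+810+77·6·15=7740; k=2: 4158+0+77·9·15=14553 → min 7740 | M2..M4: k=2: 0+4185+6·9·31=5859; k=3: 810+0+6·15·31=3600 → min 3600.
Length 4: M1..M4: k=1: 0+3600+77·6·31=17922; k=2: 4158+4185+77·9·31=29826; k=3: 7740+0+77·15·31=43545 → min 17922.
Optimal parenthesization: (M1·((M2·M3)·M4)) with cost 17922.

17922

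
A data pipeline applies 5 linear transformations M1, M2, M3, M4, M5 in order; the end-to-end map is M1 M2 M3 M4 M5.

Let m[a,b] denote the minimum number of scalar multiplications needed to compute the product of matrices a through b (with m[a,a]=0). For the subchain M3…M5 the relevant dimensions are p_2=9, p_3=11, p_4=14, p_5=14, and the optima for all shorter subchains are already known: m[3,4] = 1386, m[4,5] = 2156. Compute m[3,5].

m[3,5] = min over k∈[3,4] of m[3,k]+m[k+1,5]+p_{2}·p_k·p_{5}.
k=3: 0 + 2156 + 9·11·14 = 3542; k=4: 1386 + 0 + 9·14·14 = 3150.
Minimum: 3150 at k=4.

3150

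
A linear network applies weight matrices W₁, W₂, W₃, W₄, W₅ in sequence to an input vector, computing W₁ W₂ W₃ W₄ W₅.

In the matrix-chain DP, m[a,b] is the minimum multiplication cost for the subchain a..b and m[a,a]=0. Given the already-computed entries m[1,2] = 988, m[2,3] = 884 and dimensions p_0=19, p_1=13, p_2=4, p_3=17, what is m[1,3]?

2280

m[1,3] = min over k∈[1,2] of m[1,k]+m[k+1,3]+p_{0}·p_k·p_{3}.
k=1: 0 + 884 + 19·13·17 = 5083; k=2: 988 + 0 + 19·4·17 = 2280.
Minimum: 2280 at k=2.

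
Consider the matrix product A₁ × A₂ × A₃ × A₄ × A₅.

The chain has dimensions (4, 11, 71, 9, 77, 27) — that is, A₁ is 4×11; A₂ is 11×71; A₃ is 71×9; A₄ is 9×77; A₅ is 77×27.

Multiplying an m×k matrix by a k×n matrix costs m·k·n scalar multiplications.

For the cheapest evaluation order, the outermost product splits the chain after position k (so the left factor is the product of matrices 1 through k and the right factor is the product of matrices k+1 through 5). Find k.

Adjacent pairs: A₁A₂ = 4·11·71 = 3124; A₂A₃ = 11·71·9 = 7029; A₃A₄ = 71·9·77 = 49203; A₄A₅ = 9·77·27 = 18711.
Length 3: A₁..A₃: k=1: 0+7029+4·11·9=7425; k=2: 3124+0+4·71·9=5680 → min 5680 | A₂..A₄: k=2: 0+49203+11·71·77=109340; k=3: 7029+0+11·9·77=14652 → min 14652 | A₃..A₅: k=3: 0+18711+71·9·27=35964; k=4: 49203+0+71·77·27=196812 → min 35964.
Length 4: A₁..A₄: k=1: 0+14652+4·11·77=18040; k=2: 3124+49203+4·71·77=74195; k=3: 5680+0+4·9·77=8452 → min 8452 | A₂..A₅: k=2: 0+35964+11·71·27=57051; k=3: 7029+18711+11·9·27=28413; k=4: 14652+0+11·77·27=37521 → min 28413.
Top-level splits: k=1: (A₁..A₁)·(A₂..A₅) → 0+28413+4·11·27 = 29601; k=2: (A₁..A₂)·(A₃..A₅) → 3124+35964+4·71·27 = 46756; k=3: (A₁..A₃)·(A₄..A₅) → 5680+18711+4·9·27 = 25363; k=4: (A₁..A₄)·(A₅..A₅) → 8452+0+4·77·27 = 16768.
Best split is after A₄, i.e. k = 4.

4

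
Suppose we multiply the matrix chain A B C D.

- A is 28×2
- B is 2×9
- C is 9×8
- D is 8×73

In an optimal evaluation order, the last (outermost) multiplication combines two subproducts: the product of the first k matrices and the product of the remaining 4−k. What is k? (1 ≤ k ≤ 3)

1

Adjacent pairs: AB = 28·2·9 = 504; BC = 2·9·8 = 144; CD = 9·8·73 = 5256.
Length 3: A..C: k=1: 0+144+28·2·8=592; k=2: 504+0+28·9·8=2520 → min 592 | B..D: k=2: 0+5256+2·9·73=6570; k=3: 144+0+2·8·73=1312 → min 1312.
Top-level splits: k=1: (A..A)·(B..D) → 0+1312+28·2·73 = 5400; k=2: (A..B)·(C..D) → 504+5256+28·9·73 = 24156; k=3: (A..C)·(D..D) → 592+0+28·8·73 = 16944.
Best split is after A, i.e. k = 1.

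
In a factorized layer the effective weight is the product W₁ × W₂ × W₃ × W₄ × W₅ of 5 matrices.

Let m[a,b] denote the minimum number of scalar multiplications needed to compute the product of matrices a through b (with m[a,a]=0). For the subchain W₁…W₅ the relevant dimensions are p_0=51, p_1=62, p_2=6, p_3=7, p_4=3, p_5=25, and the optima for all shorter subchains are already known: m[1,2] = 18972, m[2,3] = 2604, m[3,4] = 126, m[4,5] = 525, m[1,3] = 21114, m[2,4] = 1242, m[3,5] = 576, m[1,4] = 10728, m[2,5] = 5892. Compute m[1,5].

14553

m[1,5] = min over k∈[1,4] of m[1,k]+m[k+1,5]+p_{0}·p_k·p_{5}.
k=1: 0 + 5892 + 51·62·25 = 84942; k=2: 18972 + 576 + 51·6·25 = 27198; k=3: 21114 + 525 + 51·7·25 = 30564; k=4: 10728 + 0 + 51·3·25 = 14553.
Minimum: 14553 at k=4.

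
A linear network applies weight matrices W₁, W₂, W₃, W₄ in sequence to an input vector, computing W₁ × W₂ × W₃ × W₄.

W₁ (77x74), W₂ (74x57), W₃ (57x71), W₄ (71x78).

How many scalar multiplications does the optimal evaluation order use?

982794

Adjacent pairs: W₁W₂ = 77·74·57 = 324786; W₂W₃ = 74·57·71 = 299478; W₃W₄ = 57·71·78 = 315666.
Length 3: W₁..W₃: k=1: 0+299478+77·74·71=704036; k=2: 324786+0+77·57·71=636405 → min 636405 | W₂..W₄: k=2: 0+315666+74·57·78=644670; k=3: 299478+0+74·71·78=709290 → min 644670.
Length 4: W₁..W₄: k=1: 0+644670+77·74·78=1089114; k=2: 324786+315666+77·57·78=982794; k=3: 636405+0+77·71·78=1062831 → min 982794.
Optimal order: ((W₁ × W₂) × (W₃ × W₄)) with cost 982794.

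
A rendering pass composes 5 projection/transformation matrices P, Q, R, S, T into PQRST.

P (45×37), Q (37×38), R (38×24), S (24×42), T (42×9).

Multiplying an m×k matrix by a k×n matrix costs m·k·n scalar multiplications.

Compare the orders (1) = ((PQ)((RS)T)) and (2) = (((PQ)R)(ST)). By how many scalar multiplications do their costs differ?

Order (1) = ((PQ)((RS)T)): (PQ): 45×37 by 37×38 → 45×38, cost 45·37·38 = 63270; (RS): 38×24 by 24×42 → 38×42, cost 38·24·42 = 38304; ((RS)T): 38×42 by 42×9 → 38×9, cost 38·42·9 = 14364; cumulative 52668; ((PQ)((RS)T)): 45×38 by 38×9 → 45×9, cost 45·38·9 = 15390; cumulative 131328. Total 131328.
Order (2) = (((PQ)R)(ST)): (PQ): 45×37 by 37×38 → 45×38, cost 45·37·38 = 63270; ((PQ)R): 45×38 by 38×24 → 45×24, cost 45·38·24 = 41040; cumulative 104310; (ST): 24×42 by 42×9 → 24×9, cost 24·42·9 = 9072; (((PQ)R)(ST)): 45×24 by 24×9 → 45×9, cost 45·24·9 = 9720; cumulative 123102. Total 123102.
Difference: |131328 − 123102| = 8226.

8226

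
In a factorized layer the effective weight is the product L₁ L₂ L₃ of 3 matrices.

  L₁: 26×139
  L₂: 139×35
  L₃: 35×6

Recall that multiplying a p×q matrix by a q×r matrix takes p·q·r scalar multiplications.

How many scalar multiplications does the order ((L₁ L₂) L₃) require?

(L₁ L₂): 26×139 by 139×35 → 26×35, cost 26·139·35 = 126490
((L₁ L₂) L₃): 26×35 by 35×6 → 26×6, cost 26·35·6 = 5460; cumulative 131950
Total: 131950 scalar multiplications.

131950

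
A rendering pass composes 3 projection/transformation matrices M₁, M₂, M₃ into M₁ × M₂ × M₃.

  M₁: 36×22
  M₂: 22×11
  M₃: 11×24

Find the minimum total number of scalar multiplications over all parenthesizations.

18216

Order (M₁ × (M₂ × M₃)): (M₂ × M₃): 22×11 by 11×24 → 22×24, cost 22·11·24 = 5808; (M₁ × (M₂ × M₃)): 36×22 by 22×24 → 36×24, cost 36·22·24 = 19008; cumulative 24816. Total 24816.
Order ((M₁ × M₂) × M₃): (M₁ × M₂): 36×22 by 22×11 → 36×11, cost 36·22·11 = 8712; ((M₁ × M₂) × M₃): 36×11 by 11×24 → 36×24, cost 36·11·24 = 9504; cumulative 18216. Total 18216.
Minimum: 18216.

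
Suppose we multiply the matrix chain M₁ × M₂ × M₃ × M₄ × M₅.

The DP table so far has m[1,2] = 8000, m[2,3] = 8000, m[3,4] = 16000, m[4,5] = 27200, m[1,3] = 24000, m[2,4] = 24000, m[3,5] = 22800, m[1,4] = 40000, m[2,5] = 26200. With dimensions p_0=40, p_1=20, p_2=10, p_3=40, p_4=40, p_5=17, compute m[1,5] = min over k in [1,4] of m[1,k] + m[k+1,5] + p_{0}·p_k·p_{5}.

m[1,5] = min over k∈[1,4] of m[1,k]+m[k+1,5]+p_{0}·p_k·p_{5}.
k=1: 0 + 26200 + 40·20·17 = 39800; k=2: 8000 + 22800 + 40·10·17 = 37600; k=3: 24000 + 27200 + 40·40·17 = 78400; k=4: 40000 + 0 + 40·40·17 = 67200.
Minimum: 37600 at k=2.

37600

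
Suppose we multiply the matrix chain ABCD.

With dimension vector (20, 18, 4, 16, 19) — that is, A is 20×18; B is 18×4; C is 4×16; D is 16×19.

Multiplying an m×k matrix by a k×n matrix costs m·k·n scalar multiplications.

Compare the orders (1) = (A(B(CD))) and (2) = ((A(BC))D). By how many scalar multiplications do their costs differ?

Order (1) = (A(B(CD))): (CD): 4×16 by 16×19 → 4×19, cost 4·16·19 = 1216; (B(CD)): 18×4 by 4×19 → 18×19, cost 18·4·19 = 1368; cumulative 2584; (A(B(CD))): 20×18 by 18×19 → 20×19, cost 20·18·19 = 6840; cumulative 9424. Total 9424.
Order (2) = ((A(BC))D): (BC): 18×4 by 4×16 → 18×16, cost 18·4·16 = 1152; (A(BC)): 20×18 by 18×16 → 20×16, cost 20·18·16 = 5760; cumulative 6912; ((A(BC))D): 20×16 by 16×19 → 20×19, cost 20·16·19 = 6080; cumulative 12992. Total 12992.
Difference: |9424 − 12992| = 3568.

3568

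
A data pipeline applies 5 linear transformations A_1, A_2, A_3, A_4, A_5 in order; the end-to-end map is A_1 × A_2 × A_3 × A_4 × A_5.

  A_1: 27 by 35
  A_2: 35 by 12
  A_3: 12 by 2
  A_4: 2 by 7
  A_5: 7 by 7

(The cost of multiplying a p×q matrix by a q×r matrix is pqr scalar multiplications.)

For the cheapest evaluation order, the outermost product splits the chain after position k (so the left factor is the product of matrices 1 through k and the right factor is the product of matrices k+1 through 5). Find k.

3

Adjacent pairs: A_1A_2 = 27·35·12 = 11340; A_2A_3 = 35·12·2 = 840; A_3A_4 = 12·2·7 = 168; A_4A_5 = 2·7·7 = 98.
Length 3: A_1..A_3: k=1: 0+840+27·35·2=2730; k=2: 11340+0+27·12·2=11988 → min 2730 | A_2..A_4: k=2: 0+168+35·12·7=3108; k=3: 840+0+35·2·7=1330 → min 1330 | A_3..A_5: k=3: 0+98+12·2·7=266; k=4: 168+0+12·7·7=756 → min 266.
Length 4: A_1..A_4: k=1: 0+1330+27·35·7=7945; k=2: 11340+168+27·12·7=13776; k=3: 2730+0+27·2·7=3108 → min 3108 | A_2..A_5: k=2: 0+266+35·12·7=3206; k=3: 840+98+35·2·7=1428; k=4: 1330+0+35·7·7=3045 → min 1428.
Top-level splits: k=1: (A_1..A_1)·(A_2..A_5) → 0+1428+27·35·7 = 8043; k=2: (A_1..A_2)·(A_3..A_5) → 11340+266+27·12·7 = 13874; k=3: (A_1..A_3)·(A_4..A_5) → 2730+98+27·2·7 = 3206; k=4: (A_1..A_4)·(A_5..A_5) → 3108+0+27·7·7 = 4431.
Best split is after A_3, i.e. k = 3.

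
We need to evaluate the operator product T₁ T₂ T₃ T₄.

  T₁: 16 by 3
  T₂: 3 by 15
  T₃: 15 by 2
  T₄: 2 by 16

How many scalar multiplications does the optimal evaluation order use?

Adjacent pairs: T₁T₂ = 16·3·15 = 720; T₂T₃ = 3·15·2 = 90; T₃T₄ = 15·2·16 = 480.
Length 3: T₁..T₃: k=1: 0+90+16·3·2=186; k=2: 720+0+16·15·2=1200 → min 186 | T₂..T₄: k=2: 0+480+3·15·16=1200; k=3: 90+0+3·2·16=186 → min 186.
Length 4: T₁..T₄: k=1: 0+186+16·3·16=954; k=2: 720+480+16·15·16=5040; k=3: 186+0+16·2·16=698 → min 698.
Optimal order: ((T₁ (T₂ T₃)) T₄) with cost 698.

698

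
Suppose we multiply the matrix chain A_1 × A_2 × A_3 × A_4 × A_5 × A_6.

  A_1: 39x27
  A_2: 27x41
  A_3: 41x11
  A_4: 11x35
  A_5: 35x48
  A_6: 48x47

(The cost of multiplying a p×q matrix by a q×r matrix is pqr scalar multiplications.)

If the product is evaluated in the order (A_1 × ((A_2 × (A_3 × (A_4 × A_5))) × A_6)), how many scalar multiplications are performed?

(A_4 × A_5): 11×35 by 35×48 → 11×48, cost 11·35·48 = 18480
(A_3 × (A_4 × A_5)): 41×11 by 11×48 → 41×48, cost 41·11·48 = 21648; cumulative 40128
(A_2 × (A_3 × (A_4 × A_5))): 27×41 by 41×48 → 27×48, cost 27·41·48 = 53136; cumulative 93264
((A_2 × (A_3 × (A_4 × A_5))) × A_6): 27×48 by 48×47 → 27×47, cost 27·48·47 = 60912; cumulative 154176
(A_1 × ((A_2 × (A_3 × (A_4 × A_5))) × A_6)): 39×27 by 27×47 → 39×47, cost 39·27·47 = 49491; cumulative 203667
Total: 203667 scalar multiplications.

203667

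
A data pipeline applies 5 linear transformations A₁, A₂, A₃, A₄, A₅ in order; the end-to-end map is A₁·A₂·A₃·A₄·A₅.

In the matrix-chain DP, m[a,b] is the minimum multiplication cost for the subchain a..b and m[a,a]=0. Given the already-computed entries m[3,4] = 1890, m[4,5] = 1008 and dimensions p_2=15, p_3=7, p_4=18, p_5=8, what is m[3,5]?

1848

m[3,5] = min over k∈[3,4] of m[3,k]+m[k+1,5]+p_{2}·p_k·p_{5}.
k=3: 0 + 1008 + 15·7·8 = 1848; k=4: 1890 + 0 + 15·18·8 = 4050.
Minimum: 1848 at k=3.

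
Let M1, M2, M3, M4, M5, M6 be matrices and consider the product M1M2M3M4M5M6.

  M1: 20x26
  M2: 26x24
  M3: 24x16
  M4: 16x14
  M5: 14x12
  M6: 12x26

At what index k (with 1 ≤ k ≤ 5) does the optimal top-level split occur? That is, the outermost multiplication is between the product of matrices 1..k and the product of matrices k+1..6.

Adjacent pairs: M1M2 = 20·26·24 = 12480; M2M3 = 26·24·16 = 9984; M3M4 = 24·16·14 = 5376; M4M5 = 16·14·12 = 2688; M5M6 = 14·12·26 = 4368.
Length 3: M1..M3: k=1: 0+9984+20·26·16=18304; k=2: 12480+0+20·24·16=20160 → min 18304 | M2..M4: k=2: 0+5376+26·24·14=14112; k=3: 9984+0+26·16·14=15808 → min 14112 | M3..M5: k=3: 0+2688+24·16·12=7296; k=4: 5376+0+24·14·12=9408 → min 7296 | M4..M6: k=4: 0+4368+16·14·26=10192; k=5: 2688+0+16·12·26=7680 → min 7680.
Length 4: M1..M4: k=1: 0+14112+20·26·14=21392; k=2: 12480+5376+20·24·14=24576; k=3: 18304+0+20·16·14=22784 → min 21392 | M2..M5: k=2: 0+7296+26·24·12=14784; k=3: 9984+2688+26·16·12=17664; k=4: 14112+0+26·14·12=18480 → min 14784 | M3..M6: k=3: 0+7680+24·16·26=17664; k=4: 5376+4368+24·14·26=18480; k=5: 7296+0+24·12·26=14784 → min 14784.
Length 5: M1..M5: k=1: 0+14784+20·26·12=21024; k=2: 12480+7296+20·24·12=25536; k=3: 18304+2688+20·16·12=24832; k=4: 21392+0+20·14·12=24752 → min 21024 | M2..M6: k=2: 0+14784+26·24·26=31008; k=3: 9984+7680+26·16·26=28480; k=4: 14112+4368+26·14·26=27944; k=5: 14784+0+26·12·26=22896 → min 22896.
Top-level splits: k=1: (M1..M1)·(M2..M6) → 0+22896+20·26·26 = 36416; k=2: (M1..M2)·(M3..M6) → 12480+14784+20·24·26 = 39744; k=3: (M1..M3)·(M4..M6) → 18304+7680+20·16·26 = 34304; k=4: (M1..M4)·(M5..M6) → 21392+4368+20·14·26 = 33040; k=5: (M1..M5)·(M6..M6) → 21024+0+20·12·26 = 27264.
Best split is after M5, i.e. k = 5.

5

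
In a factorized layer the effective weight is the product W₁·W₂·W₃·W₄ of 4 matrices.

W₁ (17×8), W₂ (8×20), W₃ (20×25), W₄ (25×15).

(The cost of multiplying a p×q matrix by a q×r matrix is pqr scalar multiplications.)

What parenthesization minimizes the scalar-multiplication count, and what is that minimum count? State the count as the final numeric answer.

9040

Adjacent pairs: W₁W₂ = 17·8·20 = 2720; W₂W₃ = 8·20·25 = 4000; W₃W₄ = 20·25·15 = 7500.
Length 3: W₁..W₃: k=1: 0+4000+17·8·25=7400; k=2: 2720+0+17·20·25=11220 → min 7400 | W₂..W₄: k=2: 0+7500+8·20·15=9900; k=3: 4000+0+8·25·15=7000 → min 7000.
Length 4: W₁..W₄: k=1: 0+7000+17·8·15=9040; k=2: 2720+7500+17·20·15=15320; k=3: 7400+0+17·25·15=13775 → min 9040.
Optimal parenthesization: (W₁·((W₂·W₃)·W₄)) with cost 9040.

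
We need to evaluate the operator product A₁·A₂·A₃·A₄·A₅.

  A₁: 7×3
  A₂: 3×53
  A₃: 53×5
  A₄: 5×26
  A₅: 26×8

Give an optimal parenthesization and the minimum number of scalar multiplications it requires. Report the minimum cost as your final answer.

1977

Adjacent pairs: A₁A₂ = 7·3·53 = 1113; A₂A₃ = 3·53·5 = 795; A₃A₄ = 53·5·26 = 6890; A₄A₅ = 5·26·8 = 1040.
Length 3: A₁..A₃: k=1: 0+795+7·3·5=900; k=2: 1113+0+7·53·5=2968 → min 900 | A₂..A₄: k=2: 0+6890+3·53·26=11024; k=3: 795+0+3·5·26=1185 → min 1185 | A₃..A₅: k=3: 0+1040+53·5·8=3160; k=4: 6890+0+53·26·8=17914 → min 3160.
Length 4: A₁..A₄: k=1: 0+1185+7·3·26=1731; k=2: 1113+6890+7·53·26=17649; k=3: 900+0+7·5·26=1810 → min 1731 | A₂..A₅: k=2: 0+3160+3·53·8=4432; k=3: 795+1040+3·5·8=1955; k=4: 1185+0+3·26·8=1809 → min 1809.
Length 5: A₁..A₅: k=1: 0+1809+7·3·8=1977; k=2: 1113+3160+7·53·8=7241; k=3: 900+1040+7·5·8=2220; k=4: 1731+0+7·26·8=3187 → min 1977.
Optimal parenthesization: (A₁·(((A₂·A₃)·A₄)·A₅)) with cost 1977.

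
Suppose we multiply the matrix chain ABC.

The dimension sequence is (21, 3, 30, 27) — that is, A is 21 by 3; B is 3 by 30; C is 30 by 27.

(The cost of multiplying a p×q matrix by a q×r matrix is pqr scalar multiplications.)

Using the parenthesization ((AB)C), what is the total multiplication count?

18900

(AB): 21×3 by 3×30 → 21×30, cost 21·3·30 = 1890
((AB)C): 21×30 by 30×27 → 21×27, cost 21·30·27 = 17010; cumulative 18900
Total: 18900 scalar multiplications.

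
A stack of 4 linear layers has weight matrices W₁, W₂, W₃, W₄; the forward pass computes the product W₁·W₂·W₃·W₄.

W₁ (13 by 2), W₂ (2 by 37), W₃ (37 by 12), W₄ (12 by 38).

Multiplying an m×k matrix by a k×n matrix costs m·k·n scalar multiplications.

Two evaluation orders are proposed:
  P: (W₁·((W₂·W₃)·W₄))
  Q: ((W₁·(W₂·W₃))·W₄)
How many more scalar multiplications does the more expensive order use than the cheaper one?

4340

Order P = (W₁·((W₂·W₃)·W₄)): (W₂·W₃): 2×37 by 37×12 → 2×12, cost 2·37·12 = 888; ((W₂·W₃)·W₄): 2×12 by 12×38 → 2×38, cost 2·12·38 = 912; cumulative 1800; (W₁·((W₂·W₃)·W₄)): 13×2 by 2×38 → 13×38, cost 13·2·38 = 988; cumulative 2788. Total 2788.
Order Q = ((W₁·(W₂·W₃))·W₄): (W₂·W₃): 2×37 by 37×12 → 2×12, cost 2·37·12 = 888; (W₁·(W₂·W₃)): 13×2 by 2×12 → 13×12, cost 13·2·12 = 312; cumulative 1200; ((W₁·(W₂·W₃))·W₄): 13×12 by 12×38 → 13×38, cost 13·12·38 = 5928; cumulative 7128. Total 7128.
Difference: |2788 − 7128| = 4340.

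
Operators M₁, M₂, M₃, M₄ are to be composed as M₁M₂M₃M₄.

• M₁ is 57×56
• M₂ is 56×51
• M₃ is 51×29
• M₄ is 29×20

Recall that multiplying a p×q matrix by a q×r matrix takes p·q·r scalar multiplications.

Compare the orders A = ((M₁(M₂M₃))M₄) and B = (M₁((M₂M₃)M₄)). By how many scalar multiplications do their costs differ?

29308

Order A = ((M₁(M₂M₃))M₄): (M₂M₃): 56×51 by 51×29 → 56×29, cost 56·51·29 = 82824; (M₁(M₂M₃)): 57×56 by 56×29 → 57×29, cost 57·56·29 = 92568; cumulative 175392; ((M₁(M₂M₃))M₄): 57×29 by 29×20 → 57×20, cost 57·29·20 = 33060; cumulative 208452. Total 208452.
Order B = (M₁((M₂M₃)M₄)): (M₂M₃): 56×51 by 51×29 → 56×29, cost 56·51·29 = 82824; ((M₂M₃)M₄): 56×29 by 29×20 → 56×20, cost 56·29·20 = 32480; cumulative 115304; (M₁((M₂M₃)M₄)): 57×56 by 56×20 → 57×20, cost 57·56·20 = 63840; cumulative 179144. Total 179144.
Difference: |208452 − 179144| = 29308.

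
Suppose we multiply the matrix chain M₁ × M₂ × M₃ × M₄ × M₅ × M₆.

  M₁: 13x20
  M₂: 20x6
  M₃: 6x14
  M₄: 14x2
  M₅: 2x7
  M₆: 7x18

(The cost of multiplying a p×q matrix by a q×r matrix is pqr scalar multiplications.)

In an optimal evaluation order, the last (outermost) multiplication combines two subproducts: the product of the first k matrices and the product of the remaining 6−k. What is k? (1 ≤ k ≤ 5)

Adjacent pairs: M₁M₂ = 13·20·6 = 1560; M₂M₃ = 20·6·14 = 1680; M₃M₄ = 6·14·2 = 168; M₄M₅ = 14·2·7 = 196; M₅M₆ = 2·7·18 = 252.
Length 3: M₁..M₃: k=1: 0+1680+13·20·14=5320; k=2: 1560+0+13·6·14=2652 → min 2652 | M₂..M₄: k=2: 0+168+20·6·2=408; k=3: 1680+0+20·14·2=2240 → min 408 | M₃..M₅: k=3: 0+196+6·14·7=784; k=4: 168+0+6·2·7=252 → min 252 | M₄..M₆: k=4: 0+252+14·2·18=756; k=5: 196+0+14·7·18=1960 → min 756.
Length 4: M₁..M₄: k=1: 0+408+13·20·2=928; k=2: 1560+168+13·6·2=1884; k=3: 2652+0+13·14·2=3016 → min 928 | M₂..M₅: k=2: 0+252+20·6·7=1092; k=3: 1680+196+20·14·7=3836; k=4: 408+0+20·2·7=688 → min 688 | M₃..M₆: k=3: 0+756+6·14·18=2268; k=4: 168+252+6·2·18=636; k=5: 252+0+6·7·18=1008 → min 636.
Length 5: M₁..M₅: k=1: 0+688+13·20·7=2508; k=2: 1560+252+13·6·7=2358; k=3: 2652+196+13·14·7=4122; k=4: 928+0+13·2·7=1110 → min 1110 | M₂..M₆: k=2: 0+636+20·6·18=2796; k=3: 1680+756+20·14·18=7476; k=4: 408+252+20·2·18=1380; k=5: 688+0+20·7·18=3208 → min 1380.
Top-level splits: k=1: (M₁..M₁)·(M₂..M₆) → 0+1380+13·20·18 = 6060; k=2: (M₁..M₂)·(M₃..M₆) → 1560+636+13·6·18 = 3600; k=3: (M₁..M₃)·(M₄..M₆) → 2652+756+13·14·18 = 6684; k=4: (M₁..M₄)·(M₅..M₆) → 928+252+13·2·18 = 1648; k=5: (M₁..M₅)·(M₆..M₆) → 1110+0+13·7·18 = 2748.
Best split is after M₄, i.e. k = 4.

4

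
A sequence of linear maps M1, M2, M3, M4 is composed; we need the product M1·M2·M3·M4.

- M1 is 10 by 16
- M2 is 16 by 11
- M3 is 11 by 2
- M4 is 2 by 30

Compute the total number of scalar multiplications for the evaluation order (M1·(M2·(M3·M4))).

(M3·M4): 11×2 by 2×30 → 11×30, cost 11·2·30 = 660
(M2·(M3·M4)): 16×11 by 11×30 → 16×30, cost 16·11·30 = 5280; cumulative 5940
(M1·(M2·(M3·M4))): 10×16 by 16×30 → 10×30, cost 10·16·30 = 4800; cumulative 10740
Total: 10740 scalar multiplications.

10740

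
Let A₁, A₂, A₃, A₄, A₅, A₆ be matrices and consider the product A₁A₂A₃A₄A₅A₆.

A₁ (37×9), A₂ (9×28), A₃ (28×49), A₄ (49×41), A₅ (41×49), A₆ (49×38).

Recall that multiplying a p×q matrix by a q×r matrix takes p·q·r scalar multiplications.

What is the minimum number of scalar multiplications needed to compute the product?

Adjacent pairs: A₁A₂ = 37·9·28 = 9324; A₂A₃ = 9·28·49 = 12348; A₃A₄ = 28·49·41 = 56252; A₄A₅ = 49·41·49 = 98441; A₅A₆ = 41·49·38 = 76342.
Length 3: A₁..A₃: k=1: 0+12348+37·9·49=28665; k=2: 9324+0+37·28·49=60088 → min 28665 | A₂..A₄: k=2: 0+56252+9·28·41=66584; k=3: 12348+0+9·49·41=30429 → min 30429 | A₃..A₅: k=3: 0+98441+28·49·49=165669; k=4: 56252+0+28·41·49=112504 → min 112504 | A₄..A₆: k=4: 0+76342+49·41·38=152684; k=5: 98441+0+49·49·38=189679 → min 152684.
Length 4: A₁..A₄: k=1: 0+30429+37·9·41=44082; k=2: 9324+56252+37·28·41=108052; k=3: 28665+0+37·49·41=102998 → min 44082 | A₂..A₅: k=2: 0+112504+9·28·49=124852; k=3: 12348+98441+9·49·49=132398; k=4: 30429+0+9·41·49=48510 → min 48510 | A₃..A₆: k=3: 0+152684+28·49·38=204820; k=4: 56252+76342+28·41·38=176218; k=5: 112504+0+28·49·38=164640 → min 164640.
Length 5: A₁..A₅: k=1: 0+48510+37·9·49=64827; k=2: 9324+112504+37·28·49=172592; k=3: 28665+98441+37·49·49=215943; k=4: 44082+0+37·41·49=118415 → min 64827 | A₂..A₆: k=2: 0+164640+9·28·38=174216; k=3: 12348+152684+9·49·38=181790; k=4: 30429+76342+9·41·38=120793; k=5: 48510+0+9·49·38=65268 → min 65268.
Length 6: A₁..A₆: k=1: 0+65268+37·9·38=77922; k=2: 9324+164640+37·28·38=213332; k=3: 28665+152684+37·49·38=250243; k=4: 44082+76342+37·41·38=178070; k=5: 64827+0+37·49·38=133721 → min 77922.
Optimal order: (A₁((((A₂A₃)A₄)A₅)A₆)) with cost 77922.

77922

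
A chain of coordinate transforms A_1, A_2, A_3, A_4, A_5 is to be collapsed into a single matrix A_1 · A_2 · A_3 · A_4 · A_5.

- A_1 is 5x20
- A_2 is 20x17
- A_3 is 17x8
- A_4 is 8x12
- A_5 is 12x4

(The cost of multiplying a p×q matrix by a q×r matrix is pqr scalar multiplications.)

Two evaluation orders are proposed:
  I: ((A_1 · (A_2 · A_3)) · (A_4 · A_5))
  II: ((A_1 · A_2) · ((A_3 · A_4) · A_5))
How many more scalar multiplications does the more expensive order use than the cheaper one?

424

Order I = ((A_1 · (A_2 · A_3)) · (A_4 · A_5)): (A_2 · A_3): 20×17 by 17×8 → 20×8, cost 20·17·8 = 2720; (A_1 · (A_2 · A_3)): 5×20 by 20×8 → 5×8, cost 5·20·8 = 800; cumulative 3520; (A_4 · A_5): 8×12 by 12×4 → 8×4, cost 8·12·4 = 384; ((A_1 · (A_2 · A_3)) · (A_4 · A_5)): 5×8 by 8×4 → 5×4, cost 5·8·4 = 160; cumulative 4064. Total 4064.
Order II = ((A_1 · A_2) · ((A_3 · A_4) · A_5)): (A_1 · A_2): 5×20 by 20×17 → 5×17, cost 5·20·17 = 1700; (A_3 · A_4): 17×8 by 8×12 → 17×12, cost 17·8·12 = 1632; ((A_3 · A_4) · A_5): 17×12 by 12×4 → 17×4, cost 17·12·4 = 816; cumulative 2448; ((A_1 · A_2) · ((A_3 · A_4) · A_5)): 5×17 by 17×4 → 5×4, cost 5·17·4 = 340; cumulative 4488. Total 4488.
Difference: |4064 − 4488| = 424.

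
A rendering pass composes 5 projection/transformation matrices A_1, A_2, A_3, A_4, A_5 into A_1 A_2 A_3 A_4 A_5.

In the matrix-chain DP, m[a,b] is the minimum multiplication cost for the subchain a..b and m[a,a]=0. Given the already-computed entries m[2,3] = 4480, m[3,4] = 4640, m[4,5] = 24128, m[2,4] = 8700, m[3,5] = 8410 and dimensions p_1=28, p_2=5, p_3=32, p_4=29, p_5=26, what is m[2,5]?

12050

m[2,5] = min over k∈[2,4] of m[2,k]+m[k+1,5]+p_{1}·p_k·p_{5}.
k=2: 0 + 8410 + 28·5·26 = 12050; k=3: 4480 + 24128 + 28·32·26 = 51904; k=4: 8700 + 0 + 28·29·26 = 29812.
Minimum: 12050 at k=2.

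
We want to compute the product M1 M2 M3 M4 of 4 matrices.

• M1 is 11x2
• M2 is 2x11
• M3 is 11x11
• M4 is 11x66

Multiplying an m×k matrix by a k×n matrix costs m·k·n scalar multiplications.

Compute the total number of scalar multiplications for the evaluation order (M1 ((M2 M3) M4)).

(M2 M3): 2×11 by 11×11 → 2×11, cost 2·11·11 = 242
((M2 M3) M4): 2×11 by 11×66 → 2×66, cost 2·11·66 = 1452; cumulative 1694
(M1 ((M2 M3) M4)): 11×2 by 2×66 → 11×66, cost 11·2·66 = 1452; cumulative 3146
Total: 3146 scalar multiplications.

3146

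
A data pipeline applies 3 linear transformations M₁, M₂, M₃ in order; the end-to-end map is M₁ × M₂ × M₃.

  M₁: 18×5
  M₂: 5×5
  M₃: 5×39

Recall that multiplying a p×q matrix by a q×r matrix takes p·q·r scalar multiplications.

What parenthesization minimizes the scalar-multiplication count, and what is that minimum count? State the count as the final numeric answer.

(M₁ × (M₂ × M₃)): cost 4485.
((M₁ × M₂) × M₃): cost 3960.
Optimal: ((M₁ × M₂) × M₃) with cost 3960.

3960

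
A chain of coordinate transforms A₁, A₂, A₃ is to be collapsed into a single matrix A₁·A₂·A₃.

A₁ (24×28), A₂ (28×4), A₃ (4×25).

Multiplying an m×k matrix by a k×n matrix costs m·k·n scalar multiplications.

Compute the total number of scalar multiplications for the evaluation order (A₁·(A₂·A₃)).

(A₂·A₃): 28×4 by 4×25 → 28×25, cost 28·4·25 = 2800
(A₁·(A₂·A₃)): 24×28 by 28×25 → 24×25, cost 24·28·25 = 16800; cumulative 19600
Total: 19600 scalar multiplications.

19600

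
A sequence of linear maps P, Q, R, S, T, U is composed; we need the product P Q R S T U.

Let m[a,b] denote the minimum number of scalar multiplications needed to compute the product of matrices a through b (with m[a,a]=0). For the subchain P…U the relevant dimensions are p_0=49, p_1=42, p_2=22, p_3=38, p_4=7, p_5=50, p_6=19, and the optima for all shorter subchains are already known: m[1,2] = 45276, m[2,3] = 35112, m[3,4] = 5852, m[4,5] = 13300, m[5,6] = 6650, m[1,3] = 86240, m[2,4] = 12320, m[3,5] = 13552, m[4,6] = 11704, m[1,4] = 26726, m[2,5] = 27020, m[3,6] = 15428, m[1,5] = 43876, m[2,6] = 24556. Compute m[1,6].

m[1,6] = min over k∈[1,5] of m[1,k]+m[k+1,6]+p_{0}·p_k·p_{6}.
k=1: 0 + 24556 + 49·42·19 = 63658; k=2: 45276 + 15428 + 49·22·19 = 81186; k=3: 86240 + 11704 + 49·38·19 = 133322; k=4: 26726 + 6650 + 49·7·19 = 39893; k=5: 43876 + 0 + 49·50·19 = 90426.
Minimum: 39893 at k=4.

39893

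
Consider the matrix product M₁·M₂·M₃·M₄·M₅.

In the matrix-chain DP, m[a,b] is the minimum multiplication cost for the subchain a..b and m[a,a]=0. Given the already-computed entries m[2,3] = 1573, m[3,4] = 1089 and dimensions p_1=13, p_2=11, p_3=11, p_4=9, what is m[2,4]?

2376

m[2,4] = min over k∈[2,3] of m[2,k]+m[k+1,4]+p_{1}·p_k·p_{4}.
k=2: 0 + 1089 + 13·11·9 = 2376; k=3: 1573 + 0 + 13·11·9 = 2860.
Minimum: 2376 at k=2.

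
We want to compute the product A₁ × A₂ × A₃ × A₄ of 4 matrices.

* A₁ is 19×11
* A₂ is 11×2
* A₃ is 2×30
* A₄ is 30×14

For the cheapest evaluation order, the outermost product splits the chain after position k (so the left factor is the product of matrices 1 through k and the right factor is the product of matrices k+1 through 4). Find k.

2

Adjacent pairs: A₁A₂ = 19·11·2 = 418; A₂A₃ = 11·2·30 = 660; A₃A₄ = 2·30·14 = 840.
Length 3: A₁..A₃: k=1: 0+660+19·11·30=6930; k=2: 418+0+19·2·30=1558 → min 1558 | A₂..A₄: k=2: 0+840+11·2·14=1148; k=3: 660+0+11·30·14=5280 → min 1148.
Top-level splits: k=1: (A₁..A₁)·(A₂..A₄) → 0+1148+19·11·14 = 4074; k=2: (A₁..A₂)·(A₃..A₄) → 418+840+19·2·14 = 1790; k=3: (A₁..A₃)·(A₄..A₄) → 1558+0+19·30·14 = 9538.
Best split is after A₂, i.e. k = 2.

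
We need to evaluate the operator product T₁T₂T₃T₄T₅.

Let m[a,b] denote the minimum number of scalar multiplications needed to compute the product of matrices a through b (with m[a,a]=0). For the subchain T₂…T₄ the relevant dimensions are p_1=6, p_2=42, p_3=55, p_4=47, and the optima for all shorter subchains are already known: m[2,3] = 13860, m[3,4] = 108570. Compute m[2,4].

m[2,4] = min over k∈[2,3] of m[2,k]+m[k+1,4]+p_{1}·p_k·p_{4}.
k=2: 0 + 108570 + 6·42·47 = 120414; k=3: 13860 + 0 + 6·55·47 = 29370.
Minimum: 29370 at k=3.

29370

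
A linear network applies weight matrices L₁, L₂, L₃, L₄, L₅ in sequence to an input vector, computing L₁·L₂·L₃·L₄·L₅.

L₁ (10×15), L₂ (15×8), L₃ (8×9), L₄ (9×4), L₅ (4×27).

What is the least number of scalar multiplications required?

2448

Adjacent pairs: L₁L₂ = 10·15·8 = 1200; L₂L₃ = 15·8·9 = 1080; L₃L₄ = 8·9·4 = 288; L₄L₅ = 9·4·27 = 972.
Length 3: L₁..L₃: k=1: 0+1080+10·15·9=2430; k=2: 1200+0+10·8·9=1920 → min 1920 | L₂..L₄: k=2: 0+288+15·8·4=768; k=3: 1080+0+15·9·4=1620 → min 768 | L₃..L₅: k=3: 0+972+8·9·27=2916; k=4: 288+0+8·4·27=1152 → min 1152.
Length 4: L₁..L₄: k=1: 0+768+10·15·4=1368; k=2: 1200+288+10·8·4=1808; k=3: 1920+0+10·9·4=2280 → min 1368 | L₂..L₅: k=2: 0+1152+15·8·27=4392; k=3: 1080+972+15·9·27=5697; k=4: 768+0+15·4·27=2388 → min 2388.
Length 5: L₁..L₅: k=1: 0+2388+10·15·27=6438; k=2: 1200+1152+10·8·27=4512; k=3: 1920+972+10·9·27=5322; k=4: 1368+0+10·4·27=2448 → min 2448.
Optimal order: ((L₁·(L₂·(L₃·L₄)))·L₅) with cost 2448.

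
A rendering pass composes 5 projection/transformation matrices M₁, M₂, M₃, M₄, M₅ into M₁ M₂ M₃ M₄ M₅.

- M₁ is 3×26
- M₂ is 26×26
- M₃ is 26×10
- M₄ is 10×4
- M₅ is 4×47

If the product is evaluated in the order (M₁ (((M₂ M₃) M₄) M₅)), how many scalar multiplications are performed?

(M₂ M₃): 26×26 by 26×10 → 26×10, cost 26·26·10 = 6760
((M₂ M₃) M₄): 26×10 by 10×4 → 26×4, cost 26·10·4 = 1040; cumulative 7800
(((M₂ M₃) M₄) M₅): 26×4 by 4×47 → 26×47, cost 26·4·47 = 4888; cumulative 12688
(M₁ (((M₂ M₃) M₄) M₅)): 3×26 by 26×47 → 3×47, cost 3·26·47 = 3666; cumulative 16354
Total: 16354 scalar multiplications.

16354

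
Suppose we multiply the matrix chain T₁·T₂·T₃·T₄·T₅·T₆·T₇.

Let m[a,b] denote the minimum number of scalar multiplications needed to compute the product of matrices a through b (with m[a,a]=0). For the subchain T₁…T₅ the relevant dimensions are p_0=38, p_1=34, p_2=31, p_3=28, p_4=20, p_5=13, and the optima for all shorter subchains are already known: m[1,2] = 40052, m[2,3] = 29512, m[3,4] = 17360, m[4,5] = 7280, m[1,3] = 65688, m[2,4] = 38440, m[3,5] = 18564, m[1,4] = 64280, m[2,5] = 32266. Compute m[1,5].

m[1,5] = min over k∈[1,4] of m[1,k]+m[k+1,5]+p_{0}·p_k·p_{5}.
k=1: 0 + 32266 + 38·34·13 = 49062; k=2: 40052 + 18564 + 38·31·13 = 73930; k=3: 65688 + 7280 + 38·28·13 = 86800; k=4: 64280 + 0 + 38·20·13 = 74160.
Minimum: 49062 at k=1.

49062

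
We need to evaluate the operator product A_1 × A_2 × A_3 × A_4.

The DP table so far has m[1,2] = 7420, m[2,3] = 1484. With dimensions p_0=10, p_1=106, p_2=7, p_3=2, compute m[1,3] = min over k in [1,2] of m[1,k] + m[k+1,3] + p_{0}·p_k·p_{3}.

3604

m[1,3] = min over k∈[1,2] of m[1,k]+m[k+1,3]+p_{0}·p_k·p_{3}.
k=1: 0 + 1484 + 10·106·2 = 3604; k=2: 7420 + 0 + 10·7·2 = 7560.
Minimum: 3604 at k=1.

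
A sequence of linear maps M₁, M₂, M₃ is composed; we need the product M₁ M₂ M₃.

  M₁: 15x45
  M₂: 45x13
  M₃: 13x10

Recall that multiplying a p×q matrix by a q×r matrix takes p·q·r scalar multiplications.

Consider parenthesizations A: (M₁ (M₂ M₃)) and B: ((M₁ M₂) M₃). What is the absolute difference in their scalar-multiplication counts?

Order A = (M₁ (M₂ M₃)): (M₂ M₃): 45×13 by 13×10 → 45×10, cost 45·13·10 = 5850; (M₁ (M₂ M₃)): 15×45 by 45×10 → 15×10, cost 15·45·10 = 6750; cumulative 12600. Total 12600.
Order B = ((M₁ M₂) M₃): (M₁ M₂): 15×45 by 45×13 → 15×13, cost 15·45·13 = 8775; ((M₁ M₂) M₃): 15×13 by 13×10 → 15×10, cost 15·13·10 = 1950; cumulative 10725. Total 10725.
Difference: |12600 − 10725| = 1875.

1875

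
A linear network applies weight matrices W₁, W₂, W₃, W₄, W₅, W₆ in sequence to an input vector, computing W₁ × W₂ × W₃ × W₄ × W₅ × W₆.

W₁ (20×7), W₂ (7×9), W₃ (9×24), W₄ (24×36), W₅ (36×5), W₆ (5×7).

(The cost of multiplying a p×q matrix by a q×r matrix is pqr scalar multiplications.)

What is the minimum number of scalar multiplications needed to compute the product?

6940

Adjacent pairs: W₁W₂ = 20·7·9 = 1260; W₂W₃ = 7·9·24 = 1512; W₃W₄ = 9·24·36 = 7776; W₄W₅ = 24·36·5 = 4320; W₅W₆ = 36·5·7 = 1260.
Length 3: W₁..W₃: k=1: 0+1512+20·7·24=4872; k=2: 1260+0+20·9·24=5580 → min 4872 | W₂..W₄: k=2: 0+7776+7·9·36=10044; k=3: 1512+0+7·24·36=7560 → min 7560 | W₃..W₅: k=3: 0+4320+9·24·5=5400; k=4: 7776+0+9·36·5=9396 → min 5400 | W₄..W₆: k=4: 0+1260+24·36·7=7308; k=5: 4320+0+24·5·7=5160 → min 5160.
Length 4: W₁..W₄: k=1: 0+7560+20·7·36=12600; k=2: 1260+7776+20·9·36=15516; k=3: 4872+0+20·24·36=22152 → min 12600 | W₂..W₅: k=2: 0+5400+7·9·5=5715; k=3: 1512+4320+7·24·5=6672; k=4: 7560+0+7·36·5=8820 → min 5715 | W₃..W₆: k=3: 0+5160+9·24·7=6672; k=4: 7776+1260+9·36·7=11304; k=5: 5400+0+9·5·7=5715 → min 5715.
Length 5: W₁..W₅: k=1: 0+5715+20·7·5=6415; k=2: 1260+5400+20·9·5=7560; k=3: 4872+4320+20·24·5=11592; k=4: 12600+0+20·36·5=16200 → min 6415 | W₂..W₆: k=2: 0+5715+7·9·7=6156; k=3: 1512+5160+7·24·7=7848; k=4: 7560+1260+7·36·7=10584; k=5: 5715+0+7·5·7=5960 → min 5960.
Length 6: W₁..W₆: k=1: 0+5960+20·7·7=6940; k=2: 1260+5715+20·9·7=8235; k=3: 4872+5160+20·24·7=13392; k=4: 12600+1260+20·36·7=18900; k=5: 6415+0+20·5·7=7115 → min 6940.
Optimal order: (W₁ × ((W₂ × (W₃ × (W₄ × W₅))) × W₆)) with cost 6940.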